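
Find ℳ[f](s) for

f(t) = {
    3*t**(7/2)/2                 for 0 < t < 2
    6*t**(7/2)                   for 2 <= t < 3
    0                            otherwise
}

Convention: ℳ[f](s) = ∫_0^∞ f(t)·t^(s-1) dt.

36*(-2**(s + 3/2) + 3**(s + 5/2))/(2*s + 7)
  Re(s) > -7/2

along the cuts 2, ℳ[f](s) splits into 2 integrals
the [0, 2) slice contributes ∫ 3*t**(7/2)/2·t^(s-1) dt
the [2, 3) slice contributes ∫ 6*t**(7/2)·t^(s-1) dt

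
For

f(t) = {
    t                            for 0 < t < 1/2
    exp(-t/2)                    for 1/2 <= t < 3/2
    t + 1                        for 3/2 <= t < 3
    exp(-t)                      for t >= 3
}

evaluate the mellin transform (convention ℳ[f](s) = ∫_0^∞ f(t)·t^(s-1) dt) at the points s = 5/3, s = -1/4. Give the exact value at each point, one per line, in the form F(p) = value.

F(5/3) = 2**(1/3)*(-279*3**(2/3) - 640*2**(1/3)*uppergamma(5/3, 3/4) + 15 + 160*2**(2/3)*uppergamma(5/3, 3) + 640*2**(1/3)*uppergamma(5/3, 1/4) + 828*6**(2/3))/320
F(-1/4) = 2**(1/4)*(-3*sqrt(2)*uppergamma(-1/4, 3/4) + 3*2**(3/4)*uppergamma(-1/4, 3) + 4 + 3*sqrt(2)*uppergamma(-1/4, 1/4) + 4*3**(3/4))/6

cuts at 1/2, 3/2, 3: linearity sums the 4 kernel integrals
[0, 1/2) adds the kernel integral of t
on [1/2, 3/2): add ∫ exp(-t/2)·t^(s-1) dt
for t in [3/2, 3): the term is ∫ (t + 1)·t^(s-1)
on [3, ∞) integrate f = exp(-t) against the kernel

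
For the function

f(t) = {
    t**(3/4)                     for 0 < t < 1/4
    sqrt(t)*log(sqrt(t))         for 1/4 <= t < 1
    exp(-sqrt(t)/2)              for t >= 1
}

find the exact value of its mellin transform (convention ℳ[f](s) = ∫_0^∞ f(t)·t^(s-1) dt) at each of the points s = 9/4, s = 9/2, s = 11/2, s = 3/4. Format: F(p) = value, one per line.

undo the power substitution: t**(3/2) on [0, 1/2); t*log(t) on [1/2, 1); exp(-t/2) on [1, ∞)
decompose at 1/4, 1; ℳ[f](s) sums the 3 pieces' integrals
over [0, 1/4), the kernel integral of t**(3/4) enters the sum
∫ over [1/4, 1) of sqrt(t)*log(sqrt(t))·t^(s-1) joins the sum
the [1, ∞) slice contributes ∫ exp(-sqrt(t)/2)·t^(s-1) dt

F(9/4) = -1415/23232 + sqrt(2)/968 + sqrt(2)*log(2)/176 + 210*sqrt(2)*sqrt(pi)*erfc(sqrt(2)/2) + 592*exp(-1/2)
F(9/2) = -1023/51200 + sqrt(2)/10752 + log(2)/5120 + 68071876*exp(-1/2)
F(11/2) = -455/32768 + sqrt(2)/51200 + log(2)/24576 + 24505875444*exp(-1/2)
F(3/4) = -71/300 + sqrt(2)/25 + sqrt(2)*log(2)/10 + 2*sqrt(2)*sqrt(pi)*erfc(sqrt(2)/2) + 4*exp(-1/2)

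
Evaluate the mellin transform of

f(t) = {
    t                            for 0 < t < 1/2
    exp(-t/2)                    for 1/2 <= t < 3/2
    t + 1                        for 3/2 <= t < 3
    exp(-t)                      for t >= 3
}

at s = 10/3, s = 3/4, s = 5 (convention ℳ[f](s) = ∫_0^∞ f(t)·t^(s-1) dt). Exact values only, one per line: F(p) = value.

F(10/3) = 2**(2/3)*(-8320*2**(2/3)*uppergamma(10/3, 3/4) - 2268*3**(1/3) + 15 + 1040*2**(1/3)*uppergamma(10/3, 3) + 8320*2**(2/3)*uppergamma(10/3, 1/4) + 27864*6**(1/3))/2080
F(3/4) = -23*2**(1/4)*3**(3/4)/21 - 2**(3/4)*uppergamma(3/4, 3/4) + uppergamma(3/4, 3) + 2**(1/4)/7 + 2**(3/4)*uppergamma(3/4, 1/4) + 64*3**(3/4)/21
F(5) = -12993*exp(-3/4)/8 + 393*exp(-3) + 80009/480 + 7889*exp(-1/4)/8

linearity at 1/2, 3/2, 3 turns ℳ[f](s) into 4 summed integrals
for t in [0, 1/2): the term is ∫ t·t^(s-1)
between 1/2 and 3/2 the integrand is exp(-t/2)·t^(s-1)
∫ over [3/2, 3) of (t + 1)·t^(s-1) joins the sum
piece [3, ∞): integrate exp(-t) against the kernel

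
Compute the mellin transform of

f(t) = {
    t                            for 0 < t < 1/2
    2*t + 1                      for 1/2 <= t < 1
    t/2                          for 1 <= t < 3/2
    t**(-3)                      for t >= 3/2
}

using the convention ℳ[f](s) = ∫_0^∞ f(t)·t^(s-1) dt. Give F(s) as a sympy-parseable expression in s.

(270*2**s*s**2 - 702*2**s*s - 324*2**s + 49*3**s*s**2 - 275*3**s*s - 162*s**2 + 378*s + 324)/(108*2**s*s*(s**2 - 2*s - 3))
  -1 < Re(s) < 3

cuts at 1/2, 1, 3/2: linearity sums the 4 kernel integrals
on [0, 1/2): add ∫ t·t^(s-1) dt
∫ over [1/2, 1) of (2*t + 1)·t^(s-1) joins the sum
the [1, 3/2) slice contributes ∫ t/2·t^(s-1) dt
segment 3/2 to ∞ holds t**(-3); add its integral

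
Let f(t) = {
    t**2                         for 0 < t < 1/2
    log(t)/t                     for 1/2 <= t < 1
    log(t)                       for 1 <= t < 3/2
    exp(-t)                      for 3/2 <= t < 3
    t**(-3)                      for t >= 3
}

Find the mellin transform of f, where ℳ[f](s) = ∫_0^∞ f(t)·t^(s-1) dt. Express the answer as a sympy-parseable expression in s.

(108*2**s*s**2*(s - 3)*(s + 2)*(s**2 - 2*s + 1)*uppergamma(s, 3/2) - 108*2**s*s**2*(s - 3)*(s + 2)*(s**2 - 2*s + 1)*uppergamma(s, 3) - 108*2**s*s**2*(s - 3)*(s + 2) + 108*2**s*(s - 3)*(s + 2)*(s**2 - 2*s + 1) - 108*3**s*s*(s - 3)*(s + 2)*(s**2 - 2*s + 1)*log(2) + 108*3**s*s*(s - 3)*(s + 2)*(s**2 - 2*s + 1)*log(3) - 108*3**s*(s - 3)*(s + 2)*(s**2 - 2*s + 1) - 4*6**s*s**2*(s + 2)*(s**2 - 2*s + 1) + 216*s**3*(s - 3)*(s + 2)*log(2) - 216*s**2*(s - 3)*(s + 2)*log(2) + 216*s**2*(s - 3)*(s + 2) + 27*s**2*(s - 3)*(s**2 - 2*s + 1))/(108*2**s*s**2*(s - 3)*(s + 2)*(s**2 - 2*s + 1))
  -2 < Re(s) < 3

summing 5 kernel integrals split by 1/2, 1, 3/2, 3 yields ℳ[f](s)
over [0, 1/2), the kernel integral of t**2 enters the sum
on [1/2, 1) integrate f = log(t)/t against the kernel
for t in [1, 3/2): the term is ∫ log(t)·t^(s-1)
piece [3/2, 3): integrate exp(-t) against the kernel
∫ over [3, ∞) of t**(-3)·t^(s-1) joins the sum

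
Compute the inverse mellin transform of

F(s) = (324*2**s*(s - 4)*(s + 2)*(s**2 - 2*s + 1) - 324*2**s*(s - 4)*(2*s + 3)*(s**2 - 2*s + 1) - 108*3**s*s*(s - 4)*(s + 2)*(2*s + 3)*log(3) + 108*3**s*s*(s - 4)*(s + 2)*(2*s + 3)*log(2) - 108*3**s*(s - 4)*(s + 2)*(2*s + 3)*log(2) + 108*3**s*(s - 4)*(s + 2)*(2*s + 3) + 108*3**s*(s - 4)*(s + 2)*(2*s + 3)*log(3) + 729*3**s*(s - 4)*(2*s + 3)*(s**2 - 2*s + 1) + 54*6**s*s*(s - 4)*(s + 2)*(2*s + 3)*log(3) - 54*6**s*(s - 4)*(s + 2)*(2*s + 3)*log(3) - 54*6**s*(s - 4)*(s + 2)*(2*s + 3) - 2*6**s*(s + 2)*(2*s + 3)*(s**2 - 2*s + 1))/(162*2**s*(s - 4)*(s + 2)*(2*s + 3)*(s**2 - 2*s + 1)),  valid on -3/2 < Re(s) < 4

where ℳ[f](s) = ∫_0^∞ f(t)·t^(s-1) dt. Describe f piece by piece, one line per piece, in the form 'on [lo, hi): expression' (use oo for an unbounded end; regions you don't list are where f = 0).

linearity at 1, 3/2, 3 turns ℳ[f](s) into 4 summed integrals
the [0, 1) slice contributes ∫ t**(3/2)·t^(s-1) dt
for t in [1, 3/2): the term is ∫ 2*t**2·t^(s-1)
segment [3/2, 3) carries log(t)/t; integrate it
[3, ∞) adds the kernel integral of t**(-4)

on [0, 1): t**(3/2)
on [1, 3/2): 2*t**2
on [3/2, 3): log(t)/t
on [3, oo): t**(-4)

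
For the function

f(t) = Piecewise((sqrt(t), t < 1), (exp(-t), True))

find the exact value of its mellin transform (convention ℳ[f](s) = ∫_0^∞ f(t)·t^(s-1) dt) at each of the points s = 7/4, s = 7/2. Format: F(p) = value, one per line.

F(7/4) = 4/9 + uppergamma(7/4, 1)
F(7/2) = (E*(2 + 15*sqrt(pi)*erfc(1)) + 58)*exp(-1)/8

the 2 pieces separated at 1 each add one integral
[0, 1) adds the kernel integral of sqrt(t)
∫ exp(-t)·t^(s-1) over [1, ∞)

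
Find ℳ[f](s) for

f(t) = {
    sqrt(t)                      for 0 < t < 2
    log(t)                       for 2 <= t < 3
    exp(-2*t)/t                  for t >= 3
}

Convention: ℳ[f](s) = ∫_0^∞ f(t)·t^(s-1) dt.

(-12**s*s**2*log(4) + 2*12**s*sqrt(2)*s**2 - 12**s*s*log(2) + 2*12**s*s + 12**s + 2*18**s*s**2*log(3) - 2*18**s*s + 18**s*s*log(3) - 18**s + 4*3**s*s**3*uppergamma(s - 1, 6) + 2*3**s*s**2*uppergamma(s - 1, 6))/(6**s*s**2*(2*s + 1))
  Re(s) > -1/2

peel off the shared t-power: t**(3/2) on [0, 2); t*log(t) on [2, 3); exp(-2*t) on [3, ∞)
slice at 2, 3, transform all 3 pieces, and sum them
over [0, 2), the kernel integral of sqrt(t) enters the sum
on [2, 3): add ∫ log(t)·t^(s-1) dt
the [3, ∞) slice contributes ∫ exp(-2*t)/t·t^(s-1) dt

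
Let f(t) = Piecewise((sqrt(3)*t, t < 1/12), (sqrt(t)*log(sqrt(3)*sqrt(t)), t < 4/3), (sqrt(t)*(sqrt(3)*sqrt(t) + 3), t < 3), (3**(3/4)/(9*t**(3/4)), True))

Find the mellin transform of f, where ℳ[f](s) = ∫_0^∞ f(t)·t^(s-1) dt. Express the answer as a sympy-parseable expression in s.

back out the shared t-power: sqrt(3)*sqrt(t) on [0, 1/12); log(sqrt(3)*sqrt(t)) on [1/12, 4/3); sqrt(3)*sqrt(t) + 3 on [4/3, 3); …
peel off the common scale on t: sqrt(t) on [0, 1/4); log(sqrt(t)) on [1/4, 4); sqrt(t) + 3 on [4, 9); …
invert the power substitution to get t on [0, 1/2); log(t) on [1/2, 2); t + 3 on [2, 3); …
slice at 1/12, 4/3, 3, transform all 4 pieces, and sum them
∫ over [0, 1/12) of sqrt(3)*t·t^(s-1) joins the sum
on [1/12, 4/3) integrate f = sqrt(t)*log(sqrt(3)*sqrt(t)) against the kernel
for t in [4/3, 3): the term is ∫ sqrt(t)*(sqrt(3)*sqrt(t) + 3)·t^(s-1)
[3, ∞) adds the kernel integral of 3**(3/4)/(9*t**(3/4))

3**(1/2 - s)*(360*2**(4*s)*(3 - 4*s)*(2*s + 1)**2 + 144*2**(4*s)*(s + 1)*(2*s + 1)*(4*s - 3)*log(2) - 144*2**(4*s)*(s + 1)*(4*s - 3) - 216*2**(4*s)*(2*s + 1)*(4*s - 3) - 16*sqrt(3)*6**(2*s)*(s + 1)*(2*s + 1)**2 + 648*6**(2*s)*(2*s + 1)**2*(4*s - 3) + 324*6**(2*s)*(2*s + 1)*(4*s - 3) + 36*(s + 1)*(2*s + 1)*(4*s - 3)*log(2) + 36*(s + 1)*(4*s - 3) + 9*(2*s + 1)**2*(4*s - 3))/(108*2**(2*s)*(s + 1)*(2*s + 1)**2*(4*s - 3))
  -1 < Re(s) < 3/4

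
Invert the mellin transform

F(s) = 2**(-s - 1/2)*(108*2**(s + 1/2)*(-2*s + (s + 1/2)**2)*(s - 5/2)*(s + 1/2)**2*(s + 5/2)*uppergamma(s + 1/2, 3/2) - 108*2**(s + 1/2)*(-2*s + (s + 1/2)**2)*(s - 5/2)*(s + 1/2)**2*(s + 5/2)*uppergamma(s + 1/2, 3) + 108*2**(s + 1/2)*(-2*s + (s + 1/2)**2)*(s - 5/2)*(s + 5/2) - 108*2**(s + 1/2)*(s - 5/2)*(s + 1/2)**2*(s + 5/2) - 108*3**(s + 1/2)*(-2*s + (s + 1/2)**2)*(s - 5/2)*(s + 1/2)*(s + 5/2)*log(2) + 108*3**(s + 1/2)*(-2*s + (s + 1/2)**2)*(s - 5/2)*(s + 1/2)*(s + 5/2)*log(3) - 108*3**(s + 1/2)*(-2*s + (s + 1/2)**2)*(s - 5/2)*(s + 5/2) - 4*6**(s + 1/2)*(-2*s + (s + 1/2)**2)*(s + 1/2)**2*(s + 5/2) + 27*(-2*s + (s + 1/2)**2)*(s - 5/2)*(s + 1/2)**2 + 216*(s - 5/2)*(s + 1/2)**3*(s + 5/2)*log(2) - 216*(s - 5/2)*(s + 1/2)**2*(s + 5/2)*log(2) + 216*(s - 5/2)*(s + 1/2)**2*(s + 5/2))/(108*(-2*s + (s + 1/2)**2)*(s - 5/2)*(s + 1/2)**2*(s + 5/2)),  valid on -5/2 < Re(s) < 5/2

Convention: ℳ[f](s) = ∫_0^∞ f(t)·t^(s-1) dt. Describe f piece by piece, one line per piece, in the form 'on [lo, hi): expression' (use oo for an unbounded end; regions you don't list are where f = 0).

on [0, 1/2): t**(5/2)
on [1/2, 1): log(t)/sqrt(t)
on [1, 3/2): sqrt(t)*log(t)
on [3/2, 3): sqrt(t)*exp(-t)
on [3, oo): t**(-5/2)

invert the shared t-power to get t**2 on [0, 1/2); log(t)/t on [1/2, 1); log(t) on [1, 3/2); …
summing 5 kernel integrals split by 1/2, 1, 3/2, 3 yields ℳ[f](s)
piece [0, 1/2): integrate t**(5/2) against the kernel
for t in [1/2, 1): the term is ∫ log(t)/sqrt(t)·t^(s-1)
over [1, 3/2), the kernel integral of sqrt(t)*log(t) enters the sum
the [3/2, 3) slice contributes ∫ sqrt(t)*exp(-t)·t^(s-1) dt
for t in [3, ∞): the term is ∫ t**(-5/2)·t^(s-1)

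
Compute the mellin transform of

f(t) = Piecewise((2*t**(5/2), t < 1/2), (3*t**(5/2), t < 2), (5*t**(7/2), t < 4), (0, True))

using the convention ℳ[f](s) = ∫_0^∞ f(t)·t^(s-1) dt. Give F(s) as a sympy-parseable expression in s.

(5120*2**(2*s)*(2*s + 5) - 2**(1/2 - s)*(2*s + 7) - 320*2**(s + 1/2)*(2*s + 5) + 96*2**(s + 1/2)*(2*s + 7))/(4*(2*s + 5)*(2*s + 7))
  Re(s) > -5/2

summing 3 kernel integrals split by 1/2, 2 yields ℳ[f](s)
piece [0, 1/2): integrate 2*t**(5/2) against the kernel
over [1/2, 2), the kernel integral of 3*t**(5/2) enters the sum
∫ over [2, 4) of 5*t**(7/2)·t^(s-1) joins the sum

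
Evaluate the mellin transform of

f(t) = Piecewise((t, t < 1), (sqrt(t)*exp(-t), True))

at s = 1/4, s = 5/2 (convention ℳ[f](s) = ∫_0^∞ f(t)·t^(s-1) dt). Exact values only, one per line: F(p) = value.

strip the shared t-power: sqrt(t) on [0, 1); exp(-t) on [1, ∞)
slice at 1, transform all 2 pieces, and sum them
[0, 1) adds the kernel integral of t
∫ over [1, ∞) of sqrt(t)*exp(-t)·t^(s-1) joins the sum

F(1/4) = uppergamma(3/4, 1) + 4/5
F(5/2) = 2/7 + 5*exp(-1)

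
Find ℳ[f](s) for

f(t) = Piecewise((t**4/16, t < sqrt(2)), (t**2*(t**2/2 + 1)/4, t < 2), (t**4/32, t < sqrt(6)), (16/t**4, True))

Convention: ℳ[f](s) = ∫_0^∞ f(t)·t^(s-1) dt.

the common scale on t comes off first: t**4 on [0, sqrt(2)/2); t**2*(2*t**2 + 1) on [sqrt(2)/2, 1); t**4/2 on [1, sqrt(6)/2); …
remove the power substitution first: t**2 on [0, 1/2); t*(2*t + 1) on [1/2, 1); t**2/2 on [1, 3/2); …
back out the shared t-power: t on [0, 1/2); 2*t + 1 on [1/2, 1); t/2 on [1, 3/2); …
summing 4 kernel integrals split by sqrt(2), 2, sqrt(6) yields ℳ[f](s)
∫ over [0, sqrt(2)) of t**4/16·t^(s-1) joins the sum
segment [sqrt(2), 2) carries t**2*(t**2/2 + 1)/4; integrate it
∫ over [2, sqrt(6)) of t**4/32·t^(s-1) joins the sum
segment [sqrt(6), ∞) carries 16/t**4; integrate it

2**(s/2)*(180*2**(s/2)*(s - 4)*(s + 2) + 144*2**(s/2)*(s - 4) + 81*3**(s/2)*(s - 4)*(s + 2) - 32*3**(s/2)*(s + 2)*(s + 4) - 72*s - 54*(s - 4)*(s + 2) + 288)/(72*(s - 4)*(s + 2)*(s + 4))
  -4 < Re(s) < 4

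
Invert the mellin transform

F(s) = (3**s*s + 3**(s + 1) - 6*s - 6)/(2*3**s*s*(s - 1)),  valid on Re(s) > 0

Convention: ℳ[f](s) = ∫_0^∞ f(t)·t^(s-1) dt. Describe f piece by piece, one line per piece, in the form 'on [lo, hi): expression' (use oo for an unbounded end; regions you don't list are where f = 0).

on [0, 1/3): 3/2
on [1/3, 1): (2 - 3*t/2)/t

the shared t-power comes off first: 3*t/2 on [0, 1/3); 2 - 3*t/2 on [1/3, 1)
undo the common scale on t: t on [0, 1/2); 2 - t on [1/2, 3/2)
split f at 1/3: ℳ[f](s) collects 2 kernel integrals
segment 0 to 1/3 holds 3/2; add its integral
for t in [1/3, 1): the term is ∫ (2 - 3*t/2)/t·t^(s-1)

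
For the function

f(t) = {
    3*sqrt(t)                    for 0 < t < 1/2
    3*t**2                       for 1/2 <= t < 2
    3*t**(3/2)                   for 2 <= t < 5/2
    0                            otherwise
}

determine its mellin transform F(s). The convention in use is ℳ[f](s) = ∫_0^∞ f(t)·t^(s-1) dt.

3*(-2**(-s - 2)*(2*s + 1)*(2*s + 3) + 2*2**(-s - 1/2)*(s + 2)*(2*s + 3) - 2*2**(s + 3/2)*(s + 2)*(2*s + 1) + 2**(s + 2)*(2*s + 1)*(2*s + 3) + 2*(5/2)**(s + 3/2)*(s + 2)*(2*s + 1))/((s + 2)*(2*s + 1)*(2*s + 3))
  Re(s) > -1/2

the 3 pieces separated at 1/2, 2 each add one integral
between 0 and 1/2 the integrand is 3*sqrt(t)·t^(s-1)
∫ over [1/2, 2) of 3*t**2·t^(s-1) joins the sum
on [2, 5/2): add ∫ 3*t**(3/2)·t^(s-1) dt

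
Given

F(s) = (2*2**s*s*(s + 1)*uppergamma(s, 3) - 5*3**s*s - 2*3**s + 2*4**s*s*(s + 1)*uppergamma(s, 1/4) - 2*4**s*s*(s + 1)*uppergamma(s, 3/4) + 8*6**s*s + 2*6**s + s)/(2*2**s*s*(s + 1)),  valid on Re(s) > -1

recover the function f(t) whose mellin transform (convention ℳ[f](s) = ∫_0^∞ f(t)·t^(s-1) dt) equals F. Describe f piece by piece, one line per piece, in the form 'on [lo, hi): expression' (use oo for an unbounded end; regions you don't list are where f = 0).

on [0, 1/2): t
on [1/2, 3/2): exp(-t/2)
on [3/2, 3): t + 1
on [3, oo): exp(-t)

integrate the 4 segments split at 1/2, 3/2, 3, then add the results
on [0, 1/2): add ∫ t·t^(s-1) dt
piece [1/2, 3/2): integrate exp(-t/2) against the kernel
between 3/2 and 3 the integrand is (t + 1)·t^(s-1)
segment 3 to ∞ holds exp(-t); add its integral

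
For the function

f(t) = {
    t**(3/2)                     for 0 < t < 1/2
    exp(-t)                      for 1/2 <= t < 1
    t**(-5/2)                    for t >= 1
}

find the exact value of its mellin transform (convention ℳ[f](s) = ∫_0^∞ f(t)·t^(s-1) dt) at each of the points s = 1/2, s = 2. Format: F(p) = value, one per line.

split f at 1/2, 1: ℳ[f](s) collects 3 kernel integrals
over [0, 1/2), the kernel integral of t**(3/2) enters the sum
over [1/2, 1), the kernel integral of exp(-t) enters the sum
between 1 and ∞ the integrand is t**(-5/2)·t^(s-1)

F(1/2) = -sqrt(pi)*erfc(1) + sqrt(pi)*erfc(sqrt(2)/2) + 5/8
F(2) = -2*exp(-1) + sqrt(2)/56 + 3*exp(-1/2)/2 + 2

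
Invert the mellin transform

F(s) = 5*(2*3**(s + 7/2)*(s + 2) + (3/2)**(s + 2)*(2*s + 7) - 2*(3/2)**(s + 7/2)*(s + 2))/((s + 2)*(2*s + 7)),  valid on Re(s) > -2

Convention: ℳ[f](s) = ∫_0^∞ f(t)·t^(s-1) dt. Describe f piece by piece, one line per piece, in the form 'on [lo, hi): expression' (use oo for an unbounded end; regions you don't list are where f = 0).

slice at 3/2, transform all 2 pieces, and sum them
on [0, 3/2) integrate f = 5*t**2 against the kernel
on [3/2, 3): add ∫ 5*t**(7/2)·t^(s-1) dt

on [0, 3/2): 5*t**2
on [3/2, 3): 5*t**(7/2)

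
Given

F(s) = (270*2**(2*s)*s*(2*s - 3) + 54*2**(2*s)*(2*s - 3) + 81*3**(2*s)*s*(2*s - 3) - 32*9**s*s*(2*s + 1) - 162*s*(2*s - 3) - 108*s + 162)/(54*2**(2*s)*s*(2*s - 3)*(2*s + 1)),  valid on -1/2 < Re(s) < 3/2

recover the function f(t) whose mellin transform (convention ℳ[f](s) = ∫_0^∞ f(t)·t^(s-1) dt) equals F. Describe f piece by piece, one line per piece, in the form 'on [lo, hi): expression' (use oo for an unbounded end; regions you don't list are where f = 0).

the power substitution comes off first: t on [0, 1/2); 2*t + 1 on [1/2, 1); t/2 on [1, 3/2); …
f breaks at 1/4, 1, 9/4 into 4 integrals to sum
[0, 1/4) adds the kernel integral of sqrt(t)
between 1/4 and 1 the integrand is (2*sqrt(t) + 1)·t^(s-1)
over [1, 9/4), the kernel integral of sqrt(t)/2 enters the sum
between 9/4 and ∞ the integrand is t**(-3/2)·t^(s-1)

on [0, 1/4): sqrt(t)
on [1/4, 1): 2*sqrt(t) + 1
on [1, 9/4): sqrt(t)/2
on [9/4, oo): t**(-3/2)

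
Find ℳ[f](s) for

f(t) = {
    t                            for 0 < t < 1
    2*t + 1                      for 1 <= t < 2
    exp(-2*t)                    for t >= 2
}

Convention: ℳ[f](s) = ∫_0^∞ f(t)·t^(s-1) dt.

(2**s*s*(s + 1)*uppergamma(s, 4) - 2*4**s*s - 4**s + 5*8**s*s + 8**s)/(4**s*s*(s + 1))
  Re(s) > -1

integrate the 3 segments split at 1, 2, then add the results
∫ over [0, 1) of t·t^(s-1) joins the sum
over [1, 2), the kernel integral of (2*t + 1) enters the sum
∫ over [2, ∞) of exp(-2*t)·t^(s-1) joins the sum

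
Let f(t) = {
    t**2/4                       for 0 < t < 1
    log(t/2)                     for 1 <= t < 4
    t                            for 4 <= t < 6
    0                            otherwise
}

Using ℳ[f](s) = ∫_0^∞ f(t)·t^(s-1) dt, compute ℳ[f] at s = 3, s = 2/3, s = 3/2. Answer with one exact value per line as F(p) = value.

F(3) = 65*log(2)/3 + 5061/20
F(2/3) = -93*2**(1/3)/10 + 3*log(2)/2 + 75/32 + 3*2**(1/3)*log(2) + 18*6**(2/3)/5
F(3/2) = -9979/630 + 6*log(2) + 72*sqrt(6)/5

peel off the common scale on t: t**2 on [0, 1/2); log(t) on [1/2, 2); 2*t on [2, 3)
decompose at 1, 4; ℳ[f](s) sums the 3 pieces' integrals
on [0, 1): add ∫ t**2/4·t^(s-1) dt
on [1, 4) integrate f = log(t/2) against the kernel
segment [4, 6) carries t; integrate it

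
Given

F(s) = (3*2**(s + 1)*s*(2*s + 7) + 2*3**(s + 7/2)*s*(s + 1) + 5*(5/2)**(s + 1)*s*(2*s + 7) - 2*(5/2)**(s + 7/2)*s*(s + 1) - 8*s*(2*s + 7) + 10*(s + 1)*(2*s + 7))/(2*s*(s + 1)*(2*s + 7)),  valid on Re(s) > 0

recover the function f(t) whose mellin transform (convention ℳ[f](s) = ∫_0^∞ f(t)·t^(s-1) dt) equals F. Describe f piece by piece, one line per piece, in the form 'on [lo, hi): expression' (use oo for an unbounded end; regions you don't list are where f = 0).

on [0, 1): 5
on [1, 2): 4*t
on [2, 5/2): 5*t/2
on [5/2, 3): t**(7/2)/2

integrate the 4 segments split at 1, 2, 5/2, then add the results
∫ over [0, 1) of 5·t^(s-1) joins the sum
∫ 4*t·t^(s-1) over [1, 2)
on [2, 5/2) integrate f = 5*t/2 against the kernel
piece [5/2, 3): integrate t**(7/2)/2 against the kernel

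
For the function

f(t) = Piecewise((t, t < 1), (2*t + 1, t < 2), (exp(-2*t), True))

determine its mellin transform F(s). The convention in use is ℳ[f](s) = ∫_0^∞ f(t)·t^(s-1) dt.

the 3 pieces separated at 1, 2 each add one integral
between 0 and 1 the integrand is t·t^(s-1)
segment 1 to 2 holds (2*t + 1); add its integral
for t in [2, ∞): the term is ∫ exp(-2*t)·t^(s-1)

(2**s*s*(s + 1)*uppergamma(s, 4) - 2*4**s*s - 4**s + 5*8**s*s + 8**s)/(4**s*s*(s + 1))
  Re(s) > -1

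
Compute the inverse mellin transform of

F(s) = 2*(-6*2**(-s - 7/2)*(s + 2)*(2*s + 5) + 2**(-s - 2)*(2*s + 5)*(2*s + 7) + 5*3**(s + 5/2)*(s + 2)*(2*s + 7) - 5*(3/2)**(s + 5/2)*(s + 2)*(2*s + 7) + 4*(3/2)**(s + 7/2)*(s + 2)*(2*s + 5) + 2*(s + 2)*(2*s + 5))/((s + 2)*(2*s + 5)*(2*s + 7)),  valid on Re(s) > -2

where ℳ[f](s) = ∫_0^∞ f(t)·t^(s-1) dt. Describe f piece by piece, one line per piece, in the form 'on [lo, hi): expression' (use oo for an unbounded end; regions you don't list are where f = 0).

summing 4 kernel integrals split by 1/2, 1, 3/2 yields ℳ[f](s)
segment [0, 1/2) carries 2*t**2; integrate it
segment 1/2 to 1 holds 6*t**(7/2); add its integral
between 1 and 3/2 the integrand is 4*t**(7/2)·t^(s-1)
on [3/2, 3) integrate f = 5*t**(5/2) against the kernel

on [0, 1/2): 2*t**2
on [1/2, 1): 6*t**(7/2)
on [1, 3/2): 4*t**(7/2)
on [3/2, 3): 5*t**(5/2)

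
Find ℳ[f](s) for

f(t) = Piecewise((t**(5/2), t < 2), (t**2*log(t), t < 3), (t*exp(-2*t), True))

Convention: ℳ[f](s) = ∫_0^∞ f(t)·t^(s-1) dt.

(-8*12**s*(s + 1)*(2*s + 5)*log(2) - 8*12**s*(2*s + 5)*log(2) + 8*12**s*(2*s + 5) + 16*12**s*sqrt(2)*(2*s + (s + 1)**2 + 3) + 18*18**s*(s + 1)*(2*s + 5)*log(3) - 18*18**s*(2*s + 5) + 18*18**s*(2*s + 5)*log(3) + 3**s*(2*s + 5)*(2*s + (s + 1)**2 + 3)*uppergamma(s + 1, 6))/(2*6**s*(2*s + 5)*(2*s + (s + 1)**2 + 3))
  Re(s) > -5/2

remove the shared t-power first: t**(3/2) on [0, 2); t*log(t) on [2, 3); exp(-2*t) on [3, ∞)
slice at 2, 3, transform all 3 pieces, and sum them
piece [0, 2): integrate t**(5/2) against the kernel
∫ t**2*log(t)·t^(s-1) over [2, 3)
[3, ∞) adds the kernel integral of t*exp(-2*t)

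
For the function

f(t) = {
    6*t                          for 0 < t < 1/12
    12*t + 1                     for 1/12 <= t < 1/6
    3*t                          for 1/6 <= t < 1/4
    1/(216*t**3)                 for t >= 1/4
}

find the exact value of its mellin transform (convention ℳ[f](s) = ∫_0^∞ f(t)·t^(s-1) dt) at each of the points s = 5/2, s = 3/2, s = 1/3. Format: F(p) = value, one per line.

F(5/2) = -19*sqrt(3)/30240 + 29*sqrt(6)/7560 + 305/12096
F(3/2) = -13*sqrt(3)/1080 + 403/6480 + 19*sqrt(6)/540
F(1/3) = 2**(1/3)*3**(2/3)*(-486 + 97*3**(1/3) + 594*2**(1/3))/864

back out the common scale on t: 2*t on [0, 1/4); 4*t + 1 on [1/4, 1/2); t on [1/2, 3/4); …
invert the common scale on t to get t on [0, 1/2); 2*t + 1 on [1/2, 1); t/2 on [1, 3/2); …
breakpoints 1/12, 1/6, 1/4: one integral from each of the 4 segments
piece [0, 1/12): integrate 6*t against the kernel
∫ (12*t + 1)·t^(s-1) over [1/12, 1/6)
piece [1/6, 1/4): integrate 3*t against the kernel
between 1/4 and ∞ the integrand is 1/(216*t**3)·t^(s-1)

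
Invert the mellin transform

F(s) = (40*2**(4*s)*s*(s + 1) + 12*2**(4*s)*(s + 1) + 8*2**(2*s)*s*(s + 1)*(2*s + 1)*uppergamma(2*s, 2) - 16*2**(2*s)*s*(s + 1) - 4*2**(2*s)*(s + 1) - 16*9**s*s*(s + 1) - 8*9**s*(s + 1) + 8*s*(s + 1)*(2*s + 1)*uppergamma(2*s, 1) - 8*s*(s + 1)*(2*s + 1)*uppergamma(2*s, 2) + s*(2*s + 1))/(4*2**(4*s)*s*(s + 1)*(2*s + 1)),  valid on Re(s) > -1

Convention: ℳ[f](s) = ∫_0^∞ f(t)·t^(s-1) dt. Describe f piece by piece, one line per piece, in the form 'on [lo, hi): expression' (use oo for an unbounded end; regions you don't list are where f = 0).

on [0, 1/16): 4*t
on [1/16, 1/4): exp(-4*sqrt(t))
on [1/4, 9/16): 2*sqrt(t) + 1
on [9/16, 1): 2*sqrt(t) + 3
on [1, oo): exp(-2*sqrt(t))

strip the power substitution: 4*t**2 on [0, 1/4); exp(-4*t) on [1/4, 1/2); 2*t + 1 on [1/2, 3/4); …
remove the common scale on t first: t**2 on [0, 1/2); exp(-2*t) on [1/2, 1); t + 1 on [1, 3/2); …
breakpoints 1/16, 1/4, 9/16, 1: one integral from each of the 5 segments
[0, 1/16) adds the kernel integral of 4*t
[1/16, 1/4) adds the kernel integral of exp(-4*sqrt(t))
on [1/4, 9/16): add ∫ (2*sqrt(t) + 1)·t^(s-1) dt
on [9/16, 1) integrate f = (2*sqrt(t) + 3) against the kernel
segment [1, ∞) carries exp(-2*sqrt(t)); integrate it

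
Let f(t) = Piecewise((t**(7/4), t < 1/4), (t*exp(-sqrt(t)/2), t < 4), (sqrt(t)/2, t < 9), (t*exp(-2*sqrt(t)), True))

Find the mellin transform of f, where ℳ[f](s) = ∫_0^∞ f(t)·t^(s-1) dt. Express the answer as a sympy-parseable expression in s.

(36**s*(2*s + 1)*(4*s + 7)*uppergamma(2*s + 2, 6)/2 + sqrt(2)*36**s*(2*s + 1)/4 + 8*576**s*(2*s + 1)*(4*s + 7)*uppergamma(2*s + 2, 1/4) - 8*576**s*(2*s + 1)*(4*s + 7)*uppergamma(2*s + 2, 1) - 2*576**s*(4*s + 7) + 3*6**(4*s)*(4*s + 7))/(144**s*(2*s + 1)*(4*s + 7))
  Re(s) > -7/4

reversing the shared t-power: t**(3/4) on [0, 1/4); exp(-sqrt(t)/2) on [1/4, 4); 1/(2*sqrt(t)) on [4, 9); …
peel off the power substitution: t**(3/2) on [0, 1/2); exp(-t/2) on [1/2, 2); 1/(2*t) on [2, 3); …
summing 4 kernel integrals split by 1/4, 4, 9 yields ℳ[f](s)
∫ over [0, 1/4) of t**(7/4)·t^(s-1) joins the sum
segment 1/4 to 4 holds t*exp(-sqrt(t)/2); add its integral
on [4, 9): add ∫ sqrt(t)/2·t^(s-1) dt
on [9, ∞): add ∫ t*exp(-2*sqrt(t))·t^(s-1) dt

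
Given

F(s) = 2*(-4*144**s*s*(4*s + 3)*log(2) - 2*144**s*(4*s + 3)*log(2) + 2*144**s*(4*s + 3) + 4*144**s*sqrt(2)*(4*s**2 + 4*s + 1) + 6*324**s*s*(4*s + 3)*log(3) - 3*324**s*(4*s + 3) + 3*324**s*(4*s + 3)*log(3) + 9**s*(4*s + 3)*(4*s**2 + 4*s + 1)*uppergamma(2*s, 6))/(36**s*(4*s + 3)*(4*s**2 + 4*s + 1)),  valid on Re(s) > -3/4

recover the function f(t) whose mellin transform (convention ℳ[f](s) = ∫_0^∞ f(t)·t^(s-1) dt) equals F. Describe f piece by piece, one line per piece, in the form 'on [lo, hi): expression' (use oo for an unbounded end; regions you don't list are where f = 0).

peel off the power substitution: t**(3/2) on [0, 2); t*log(t) on [2, 3); exp(-2*t) on [3, ∞)
summing 3 kernel integrals split by 4, 9 yields ℳ[f](s)
[0, 4) adds the kernel integral of t**(3/4)
segment [4, 9) carries sqrt(t)*log(sqrt(t)); integrate it
[9, ∞) adds the kernel integral of exp(-2*sqrt(t))

on [0, 4): t**(3/4)
on [4, 9): sqrt(t)*log(sqrt(t))
on [9, oo): exp(-2*sqrt(t))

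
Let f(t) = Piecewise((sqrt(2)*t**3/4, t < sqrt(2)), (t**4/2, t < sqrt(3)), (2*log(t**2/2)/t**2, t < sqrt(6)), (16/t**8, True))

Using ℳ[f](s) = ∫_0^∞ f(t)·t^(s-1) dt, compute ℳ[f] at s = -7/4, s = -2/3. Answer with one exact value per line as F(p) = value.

F(-7/4) = -2*2**(1/8)/45 - 8*3**(1/8)*log(2)/135 - 2*6**(1/8)*log(3)/135 - 1822*6**(1/8)/236925 + 8*3**(1/8)*log(3)/135 + 1414*3**(1/8)/2025
F(-2/3) = -3*2**(2/3)/35 - 3**(2/3)*log(2)/12 - 6**(2/3)*log(3)/48 - 1037*6**(2/3)/67392 + 3**(2/3)*log(3)/12 + 41*3**(2/3)/80

strip the power substitution: sqrt(2)*t**(3/2)/4 on [0, 2); t**2/2 on [2, 3); 2*log(t/2)/t on [3, 6); …
reversing the common scale on t: t**(3/2) on [0, 1); 2*t**2 on [1, 3/2); log(t)/t on [3/2, 3); …
cuts at sqrt(2), sqrt(3), sqrt(6): linearity sums the 4 kernel integrals
on [0, sqrt(2)) integrate f = sqrt(2)*t**3/4 against the kernel
on [sqrt(2), sqrt(3)) integrate f = t**4/2 against the kernel
on [sqrt(3), sqrt(6)) integrate f = 2*log(t**2/2)/t**2 against the kernel
between sqrt(6) and ∞ the integrand is 16/t**8·t^(s-1)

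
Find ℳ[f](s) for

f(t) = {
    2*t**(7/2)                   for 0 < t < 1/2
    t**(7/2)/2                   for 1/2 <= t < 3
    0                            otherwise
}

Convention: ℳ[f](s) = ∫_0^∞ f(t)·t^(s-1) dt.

(3*2**(-s - 7/2) + 3**(s + 7/2))/(2*s + 7)
  Re(s) > -7/2

along the cuts 1/2, ℳ[f](s) splits into 2 integrals
over [0, 1/2), the kernel integral of 2*t**(7/2) enters the sum
on [1/2, 3) integrate f = t**(7/2)/2 against the kernel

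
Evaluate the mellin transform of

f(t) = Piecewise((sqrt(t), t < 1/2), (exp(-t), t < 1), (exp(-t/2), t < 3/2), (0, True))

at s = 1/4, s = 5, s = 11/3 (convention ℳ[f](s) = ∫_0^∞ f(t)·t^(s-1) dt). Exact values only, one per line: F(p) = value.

split f at 1/2, 1: ℳ[f](s) collects 3 kernel integrals
between 0 and 1/2 the integrand is sqrt(t)·t^(s-1)
piece [1/2, 1): integrate exp(-t) against the kernel
[1, 3/2) adds the kernel integral of exp(-t/2)

F(1/4) = -2**(1/4)*uppergamma(1/4, 3/4) - uppergamma(1/4, 1) + uppergamma(1/4, 1/2) + 2**(1/4)*uppergamma(1/4, 1/2) + 2*2**(1/4)/3
F(5) = -12993*exp(-3/4)/8 - 65*exp(-1) + sqrt(2)/352 + 20889*exp(-1/2)/16
F(11/3) = -8*2**(2/3)*uppergamma(11/3, 3/4) - uppergamma(11/3, 1) + 3*2**(5/6)/400 + uppergamma(11/3, 1/2) + 8*2**(2/3)*uppergamma(11/3, 1/2)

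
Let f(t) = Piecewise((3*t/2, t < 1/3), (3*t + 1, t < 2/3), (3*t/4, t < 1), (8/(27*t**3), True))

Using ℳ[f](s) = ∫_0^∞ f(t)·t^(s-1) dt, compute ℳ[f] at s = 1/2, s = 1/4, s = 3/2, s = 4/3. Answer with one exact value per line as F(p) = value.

the common scale on t comes off first: 3*t on [0, 1/6); 6*t + 1 on [1/6, 1/3); 3*t/2 on [1/3, 1/2); …
strip the common scale on t: t on [0, 1/2); 2*t + 1 on [1/2, 1); t/2 on [1, 3/2); …
breakpoints 1/3, 2/3, 1: one integral from each of the 4 segments
segment [0, 1/3) carries 3*t/2; integrate it
∫ over [1/3, 2/3) of (3*t + 1)·t^(s-1) joins the sum
the [2/3, 1) slice contributes ∫ 3*t/4·t^(s-1) dt
segment 1 to ∞ holds 8/(27*t**3); add its integral

F(1/2) = -7*sqrt(3)/9 + 167/270 + sqrt(6)
F(1/4) = 3**(3/4)*(-6534 + 1051*3**(1/4) + 7722*2**(1/4))/4455
F(3/2) = -13*sqrt(3)/135 + 403/810 + 38*sqrt(6)/135
F(4/3) = 3**(2/3)*(-405 + 629*3**(1/3) + 1170*2**(1/3))/3780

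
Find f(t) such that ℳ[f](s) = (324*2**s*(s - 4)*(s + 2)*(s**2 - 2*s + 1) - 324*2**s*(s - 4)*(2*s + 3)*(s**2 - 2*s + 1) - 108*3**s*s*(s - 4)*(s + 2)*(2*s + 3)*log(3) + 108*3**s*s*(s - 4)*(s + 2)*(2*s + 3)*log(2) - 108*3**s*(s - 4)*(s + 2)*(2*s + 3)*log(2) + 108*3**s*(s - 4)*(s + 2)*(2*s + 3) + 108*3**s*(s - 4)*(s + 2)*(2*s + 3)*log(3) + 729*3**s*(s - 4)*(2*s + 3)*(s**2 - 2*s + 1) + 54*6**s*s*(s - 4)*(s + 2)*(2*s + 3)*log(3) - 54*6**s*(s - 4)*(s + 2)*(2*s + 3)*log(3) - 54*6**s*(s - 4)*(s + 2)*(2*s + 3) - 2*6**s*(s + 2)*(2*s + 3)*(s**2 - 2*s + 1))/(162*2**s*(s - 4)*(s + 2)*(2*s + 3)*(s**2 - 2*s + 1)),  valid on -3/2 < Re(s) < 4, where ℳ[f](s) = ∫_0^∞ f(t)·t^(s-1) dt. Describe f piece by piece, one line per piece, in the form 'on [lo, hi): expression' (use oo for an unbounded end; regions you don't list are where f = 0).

along the cuts 1, 3/2, 3, ℳ[f](s) splits into 4 integrals
over [0, 1), the kernel integral of t**(3/2) enters the sum
on [1, 3/2): add ∫ 2*t**2·t^(s-1) dt
piece [3/2, 3): integrate log(t)/t against the kernel
for t in [3, ∞): the term is ∫ t**(-4)·t^(s-1)

on [0, 1): t**(3/2)
on [1, 3/2): 2*t**2
on [3/2, 3): log(t)/t
on [3, oo): t**(-4)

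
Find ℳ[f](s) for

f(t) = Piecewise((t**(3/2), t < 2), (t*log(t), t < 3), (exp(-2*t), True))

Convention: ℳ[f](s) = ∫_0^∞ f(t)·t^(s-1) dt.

summing 3 kernel integrals split by 2, 3 yields ℳ[f](s)
∫ over [0, 2) of t**(3/2)·t^(s-1) joins the sum
[2, 3) adds the kernel integral of t*log(t)
for t in [3, ∞): the term is ∫ exp(-2*t)·t^(s-1)

(-12**s*s*(2*s + 3)*log(4) - 12**s*(2*s + 3)*log(4) + 12**s*(4*s + 6) + 12**s*sqrt(2)*(4*s**2 + 8*s + 4) + 3*18**s*s*(2*s + 3)*log(3) + 18**s*(-6*s - 9) + 3*18**s*(2*s + 3)*log(3) + 3**s*(2*s + 3)*(s**2 + 2*s + 1)*uppergamma(s, 6))/(6**s*(2*s + 3)*(s**2 + 2*s + 1))
  Re(s) > -3/2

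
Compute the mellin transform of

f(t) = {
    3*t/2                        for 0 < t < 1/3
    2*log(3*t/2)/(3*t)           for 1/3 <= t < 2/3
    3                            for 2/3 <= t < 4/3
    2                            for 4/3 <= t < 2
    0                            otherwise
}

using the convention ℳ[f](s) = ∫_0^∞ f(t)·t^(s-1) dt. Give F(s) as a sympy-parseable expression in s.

back out the common scale on t: t/2 on [0, 1); 2*log(t/2)/t on [1, 2); 3 on [2, 4); …
remove the common scale on t first: t on [0, 1/2); log(t)/t on [1/2, 1); 3 on [1, 2); …
f breaks at 1/3, 2/3, 4/3 into 4 integrals to sum
on [0, 1/3) integrate f = 3*t/2 against the kernel
the [1/3, 2/3) slice contributes ∫ 2*log(3*t/2)/(3*t)·t^(s-1) dt
for t in [2/3, 4/3): the term is ∫ 3·t^(s-1)
the [4/3, 2) slice contributes ∫ 2·t^(s-1) dt

(2*2**(2*s)*(s + 1)*(s**2 - 2*s + 1) - 2*2**s*s*(s + 1) - 6*2**s*(s + 1)*(s**2 - 2*s + 1) + 4*6**s*(s + 1)*(s**2 - 2*s + 1) + 4*s**2*(s + 1)*log(2) - 4*s*(s + 1)*log(2) + 4*s*(s + 1) + s*(s**2 - 2*s + 1))/(2*3**s*s*(s + 1)*(s**2 - 2*s + 1))
  Re(s) > -1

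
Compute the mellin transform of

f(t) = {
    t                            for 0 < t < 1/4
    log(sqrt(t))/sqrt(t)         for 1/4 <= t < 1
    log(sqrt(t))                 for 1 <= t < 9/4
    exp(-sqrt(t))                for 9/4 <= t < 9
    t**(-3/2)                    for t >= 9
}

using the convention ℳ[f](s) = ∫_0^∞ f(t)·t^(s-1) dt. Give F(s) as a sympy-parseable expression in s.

strip the power substitution: t**2 on [0, 1/2); log(t)/t on [1/2, 1); log(t) on [1, 3/2); …
decompose at 1/4, 1, 9/4, 9; ℳ[f](s) sums the 5 pieces' integrals
segment 0 to 1/4 holds t; add its integral
∫ over [1/4, 1) of log(sqrt(t))/sqrt(t)·t^(s-1) joins the sum
on [1, 9/4): add ∫ log(sqrt(t))·t^(s-1) dt
∫ over [9/4, 9) of exp(-sqrt(t))·t^(s-1) joins the sum
over [9, ∞), the kernel integral of t**(-3/2) enters the sum

(432*2**(2*s)*s**2*(2*s - 3)*(2*s + 2)*(4*s**2 - 4*s + 1)*uppergamma(2*s, 3/2) - 432*2**(2*s)*s**2*(2*s - 3)*(2*s + 2)*(4*s**2 - 4*s + 1)*uppergamma(2*s, 3) - 432*2**(2*s)*s**2*(2*s - 3)*(2*s + 2) + 108*2**(2*s)*(2*s - 3)*(2*s + 2)*(4*s**2 - 4*s + 1) - 216*3**(2*s)*s*(2*s - 3)*(2*s + 2)*(4*s**2 - 4*s + 1)*log(2) + 216*3**(2*s)*s*(2*s - 3)*(2*s + 2)*(4*s**2 - 4*s + 1)*log(3) - 108*3**(2*s)*(2*s - 3)*(2*s + 2)*(4*s**2 - 4*s + 1) - 16*6**(2*s)*s**2*(2*s + 2)*(4*s**2 - 4*s + 1) + 1728*s**3*(2*s - 3)*(2*s + 2)*log(2) - 864*s**2*(2*s - 3)*(2*s + 2)*log(2) + 864*s**2*(2*s - 3)*(2*s + 2) + 108*s**2*(2*s - 3)*(4*s**2 - 4*s + 1))/(216*2**(2*s)*s**2*(2*s - 3)*(2*s + 2)*(4*s**2 - 4*s + 1))
  -1 < Re(s) < 3/2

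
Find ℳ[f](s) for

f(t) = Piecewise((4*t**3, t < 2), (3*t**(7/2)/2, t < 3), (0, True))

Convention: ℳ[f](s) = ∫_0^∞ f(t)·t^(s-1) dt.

cuts at 2: linearity sums the 2 kernel integrals
piece [0, 2): integrate 4*t**3 against the kernel
segment 2 to 3 holds 3*t**(7/2)/2; add its integral

(3*2**(s + 7/2)*(-s - 3) + 2**(s + 5)*(2*s + 7) + 3**(s + 9/2)*(s + 3))/((s + 3)*(2*s + 7))
  Re(s) > -3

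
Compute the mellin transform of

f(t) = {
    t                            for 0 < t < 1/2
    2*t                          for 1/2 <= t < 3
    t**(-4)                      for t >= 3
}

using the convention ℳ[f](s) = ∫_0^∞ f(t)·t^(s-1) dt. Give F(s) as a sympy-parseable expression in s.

(970*6**s*s - 3890*6**s - 81*s + 324)/(162*2**s*(s**2 - 3*s - 4))
  -1 < Re(s) < 4

slice at 1/2, 3, transform all 3 pieces, and sum them
between 0 and 1/2 the integrand is t·t^(s-1)
between 1/2 and 3 the integrand is 2*t·t^(s-1)
∫ over [3, ∞) of t**(-4)·t^(s-1) joins the sum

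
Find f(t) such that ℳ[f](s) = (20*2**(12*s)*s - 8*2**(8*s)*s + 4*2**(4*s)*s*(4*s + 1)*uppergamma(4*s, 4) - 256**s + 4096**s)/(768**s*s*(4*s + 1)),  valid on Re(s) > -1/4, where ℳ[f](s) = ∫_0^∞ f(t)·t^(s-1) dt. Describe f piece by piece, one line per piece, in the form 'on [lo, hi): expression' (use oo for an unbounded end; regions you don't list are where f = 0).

on [0, 1/3): 3**(1/4)*t**(1/4)
on [1/3, 16/3): 2*3**(1/4)*t**(1/4) + 1
on [16/3, oo): exp(-2*3**(1/4)*t**(1/4))

back out the common scale on t: t**(1/4) on [0, 1); 2*t**(1/4) + 1 on [1, 16); exp(-2*t**(1/4)) on [16, ∞)
back out the power substitution: sqrt(t) on [0, 1); 2*sqrt(t) + 1 on [1, 4); exp(-2*sqrt(t)) on [4, ∞)
peel off the power substitution: t on [0, 1); 2*t + 1 on [1, 2); exp(-2*t) on [2, ∞)
slice at 1/3, 16/3, transform all 3 pieces, and sum them
∫ 3**(1/4)*t**(1/4)·t^(s-1) over [0, 1/3)
[1/3, 16/3) adds the kernel integral of (2*3**(1/4)*t**(1/4) + 1)
piece [16/3, ∞): integrate exp(-2*3**(1/4)*t**(1/4)) against the kernel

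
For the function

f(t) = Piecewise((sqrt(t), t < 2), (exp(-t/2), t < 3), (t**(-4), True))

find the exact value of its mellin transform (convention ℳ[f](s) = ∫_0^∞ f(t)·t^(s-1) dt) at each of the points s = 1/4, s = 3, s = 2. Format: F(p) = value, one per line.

F(1/4) = -2**(1/4)*uppergamma(1/4, 3/2) + 4*3**(1/4)/1215 + 2**(1/4)*uppergamma(1/4, 1) + 4*2**(3/4)/3
F(3) = -58*exp(-3/2) + 1/3 + 16*sqrt(2)/7 + 40*exp(-1)
F(2) = -10*exp(-3/2) + 1/18 + 8*sqrt(2)/5 + 8*exp(-1)

along the cuts 2, 3, ℳ[f](s) splits into 3 integrals
∫ sqrt(t)·t^(s-1) over [0, 2)
[2, 3) adds the kernel integral of exp(-t/2)
on [3, ∞) integrate f = t**(-4) against the kernel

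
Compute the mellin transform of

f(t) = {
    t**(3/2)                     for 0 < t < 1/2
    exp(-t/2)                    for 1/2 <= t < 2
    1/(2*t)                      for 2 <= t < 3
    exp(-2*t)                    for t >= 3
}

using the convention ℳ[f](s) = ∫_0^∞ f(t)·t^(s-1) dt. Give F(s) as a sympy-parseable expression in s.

(12*24**s*(s - 1)*(2*s + 3)*uppergamma(s, 1/4) - 12*24**s*(s - 1)*(2*s + 3)*uppergamma(s, 1) - 3*24**s*(2*s + 3) + 2*36**s*(2*s + 3) + 12*6**s*(s - 1)*(2*s + 3)*uppergamma(s, 6) + 6*sqrt(2)*6**s*(s - 1))/(12*12**s*(s - 1)*(2*s + 3))
  Re(s) > -3/2

breakpoints 1/2, 2, 3: one integral from each of the 4 segments
segment 0 to 1/2 holds t**(3/2); add its integral
segment 1/2 to 2 holds exp(-t/2); add its integral
between 2 and 3 the integrand is 1/(2*t)·t^(s-1)
segment 3 to ∞ holds exp(-2*t); add its integral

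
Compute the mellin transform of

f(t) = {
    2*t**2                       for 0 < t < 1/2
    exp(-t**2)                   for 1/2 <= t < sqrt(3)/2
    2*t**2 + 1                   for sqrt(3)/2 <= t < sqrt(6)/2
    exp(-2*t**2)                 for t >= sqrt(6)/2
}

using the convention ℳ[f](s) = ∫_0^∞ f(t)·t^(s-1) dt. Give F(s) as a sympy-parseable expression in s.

(2**(s/2)*s*(s + 2)*uppergamma(s/2, 3) + 2**s*s*(s + 2)*uppergamma(s/2, 1/4) - 2**s*s*(s + 2)*uppergamma(s/2, 3/4) - 5*3**(s/2)*s - 4*3**(s/2) + 8*6**(s/2)*s + 4*6**(s/2) + s)/(2*2**s*s*(s + 2))
  Re(s) > -2

reversing the power substitution: 2*t on [0, 1/4); exp(-t) on [1/4, 3/4); 2*t + 1 on [3/4, 3/2); …
invert the common scale on t to get t on [0, 1/2); exp(-t/2) on [1/2, 3/2); t + 1 on [3/2, 3); …
treat the 4 regions marked off by 1/2, sqrt(3)/2, sqrt(6)/2 separately and sum
over [0, 1/2), the kernel integral of 2*t**2 enters the sum
over [1/2, sqrt(3)/2), the kernel integral of exp(-t**2) enters the sum
between sqrt(3)/2 and sqrt(6)/2 the integrand is (2*t**2 + 1)·t^(s-1)
the [sqrt(6)/2, ∞) slice contributes ∫ exp(-2*t**2)·t^(s-1) dt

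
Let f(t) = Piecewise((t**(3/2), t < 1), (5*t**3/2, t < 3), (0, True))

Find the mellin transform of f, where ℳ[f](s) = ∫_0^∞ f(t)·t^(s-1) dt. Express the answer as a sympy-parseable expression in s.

treat the 2 regions marked off by 1 separately and sum
between 0 and 1 the integrand is t**(3/2)·t^(s-1)
∫ 5*t**3/2·t^(s-1) over [1, 3)

3*(45*3**s*(2*s + 3) - 2*s - 1)/(2*(s + 3)*(2*s + 3))
  Re(s) > -3/2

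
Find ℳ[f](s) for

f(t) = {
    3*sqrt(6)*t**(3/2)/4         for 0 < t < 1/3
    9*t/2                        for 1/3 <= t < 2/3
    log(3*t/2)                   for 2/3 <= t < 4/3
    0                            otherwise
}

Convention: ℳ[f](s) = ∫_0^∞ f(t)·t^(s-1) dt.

(2**(2*s)*s*(s + 1)*(2*s + 3)*log(4) - 2*2**(2*s)*(s + 1)*(2*s + 3) + 6*2**s*s**2*(2*s + 3) + 2*2**s*(s + 1)*(2*s + 3) + sqrt(2)*s**2*(s + 1) - 3*s**2*(2*s + 3))/(2*3**s*s**2*(s + 1)*(2*s + 3))
  Re(s) > -3/2

reversing the common scale on t: t**(3/2) on [0, 1/2); 3*t on [1/2, 1); log(t) on [1, 2)
along the cuts 1/3, 2/3, ℳ[f](s) splits into 3 integrals
∫ over [0, 1/3) of 3*sqrt(6)*t**(3/2)/4·t^(s-1) joins the sum
∫ 9*t/2·t^(s-1) over [1/3, 2/3)
[2/3, 4/3) adds the kernel integral of log(3*t/2)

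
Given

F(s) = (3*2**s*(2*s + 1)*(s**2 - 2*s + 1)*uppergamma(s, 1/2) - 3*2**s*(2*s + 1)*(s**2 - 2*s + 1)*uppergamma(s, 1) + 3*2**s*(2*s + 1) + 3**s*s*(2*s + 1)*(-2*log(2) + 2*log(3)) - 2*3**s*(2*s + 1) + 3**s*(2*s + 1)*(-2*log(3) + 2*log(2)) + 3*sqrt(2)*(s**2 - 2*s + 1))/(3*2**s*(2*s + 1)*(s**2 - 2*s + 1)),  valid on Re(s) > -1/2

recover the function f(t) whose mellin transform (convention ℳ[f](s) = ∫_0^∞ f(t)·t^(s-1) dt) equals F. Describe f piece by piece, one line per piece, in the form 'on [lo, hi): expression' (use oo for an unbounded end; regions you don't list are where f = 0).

integrate the 3 segments split at 1/2, 1, then add the results
[0, 1/2) adds the kernel integral of sqrt(t)
∫ exp(-t)·t^(s-1) over [1/2, 1)
∫ log(t)/t·t^(s-1) over [1, 3/2)

on [0, 1/2): sqrt(t)
on [1/2, 1): exp(-t)
on [1, 3/2): log(t)/t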